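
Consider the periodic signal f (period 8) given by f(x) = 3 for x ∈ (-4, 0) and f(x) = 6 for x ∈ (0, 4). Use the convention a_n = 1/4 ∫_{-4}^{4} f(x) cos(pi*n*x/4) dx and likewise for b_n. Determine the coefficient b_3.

b_3 = 1/4 ∫_{-4}^{4} f(x) sin(3*pi*x/4) dx.
Split the integral at the breakpoints.
Directly, an antiderivative of (3) sin(3*pi*x/4) is -4*cos(3*pi*x/4)/pi; evaluating from -4 to 0: ∫_{-4}^{0} (3) sin(3*pi*x/4) dx = (-4/pi) - (4/pi) = -8/pi.
Directly, an antiderivative of (6) sin(3*pi*x/4) is -8*cos(3*pi*x/4)/pi; evaluating from 0 to 4: ∫_{0}^{4} (6) sin(3*pi*x/4) dx = (8/pi) - (-8/pi) = 16/pi.
Summing the pieces and multiplying by (1/4) gives b_3 = 2/pi.

2/pi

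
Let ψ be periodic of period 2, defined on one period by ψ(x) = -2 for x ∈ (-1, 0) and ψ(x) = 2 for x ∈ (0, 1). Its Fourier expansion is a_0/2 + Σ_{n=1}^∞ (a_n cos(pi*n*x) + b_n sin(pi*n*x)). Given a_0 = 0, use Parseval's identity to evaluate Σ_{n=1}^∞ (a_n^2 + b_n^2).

8

Parseval: a_0^2/2 + Σ_{n≥1} (a_n^2+b_n^2) = ∫_{-1}^{1} ψ(x)^2 dx = 8.
Subtract a_0^2/2 = 0: Σ (a_n^2+b_n^2) = 8.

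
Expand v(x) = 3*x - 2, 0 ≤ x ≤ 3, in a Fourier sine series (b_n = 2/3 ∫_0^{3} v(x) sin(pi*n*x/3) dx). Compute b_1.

10/pi

b_1 = 2/3 ∫_0^{3} (3*x - 2) sin(pi*x/3) dx.
Integrating by parts (boundary term plus one more integral), an antiderivative of (3*x - 2) sin(pi*x/3) is -9*x*cos(pi*x/3)/pi + 27*sin(pi*x/3)/pi**2 + 6*cos(pi*x/3)/pi; evaluating from 0 to 3: ∫_{0}^{3} (3*x - 2) sin(pi*x/3) dx = (21/pi) - (6/pi) = 15/pi.
Hence b_1 = (2/3)·(15/pi) = 10/pi.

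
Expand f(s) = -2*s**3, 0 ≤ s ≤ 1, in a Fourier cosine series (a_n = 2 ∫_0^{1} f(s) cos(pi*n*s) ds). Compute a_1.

12*(-4 + pi**2)/pi**4

a_1 = 2 ∫_0^{1} (-2*s**3) cos(pi*s) ds.
Integrating by parts three times (tabular method), an antiderivative of (-2*s**3) cos(pi*s) is -2*s**3*sin(pi*s)/pi - 6*s**2*cos(pi*s)/pi**2 + 12*s*sin(pi*s)/pi**3 + 12*cos(pi*s)/pi**4; evaluating from 0 to 1: ∫_{0}^{1} (-2*s**3) cos(pi*s) ds = (6*(-2 + pi**2)/pi**4) - (12/pi**4) = 6*(-4 + pi**2)/pi**4.
Hence a_1 = 2·(6*(-4 + pi**2)/pi**4) = 12*(-4 + pi**2)/pi**4.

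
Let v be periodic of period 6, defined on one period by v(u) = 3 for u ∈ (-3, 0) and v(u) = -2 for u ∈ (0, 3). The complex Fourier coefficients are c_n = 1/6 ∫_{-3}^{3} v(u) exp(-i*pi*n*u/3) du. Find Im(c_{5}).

1/pi

Since v is real-valued, Im(c_{5}) = -1/6 ∫_{-3}^{3} v(u) sin(5*pi*u/3) du = -b_{5}/2.
Split the integral at the breakpoints.
Directly, an antiderivative of (3) sin(5*pi*u/3) is -9*cos(5*pi*u/3)/(5*pi); evaluating from -3 to 0: ∫_{-3}^{0} (3) sin(5*pi*u/3) du = (-9/(5*pi)) - (9/(5*pi)) = -18/(5*pi).
Directly, an antiderivative of (-2) sin(5*pi*u/3) is 6*cos(5*pi*u/3)/(5*pi); evaluating from 0 to 3: ∫_{0}^{3} (-2) sin(5*pi*u/3) du = (-6/(5*pi)) - (6/(5*pi)) = -12/(5*pi).
So ∫_{-3}^{3} v(u) sin(5*pi*u/3) du = -6/pi.
Hence Im(c_{5}) = (-1/6)·(-6/pi) = 1/pi.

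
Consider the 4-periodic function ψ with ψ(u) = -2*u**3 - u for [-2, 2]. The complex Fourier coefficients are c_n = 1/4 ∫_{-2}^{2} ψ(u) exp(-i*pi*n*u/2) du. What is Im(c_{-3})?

Since ψ is real-valued, Im(c_{-3}) = -1/4 ∫_{-2}^{2} ψ(u) sin(-3*pi*u/2) du = b_{3}/2.
ψ is odd and sin(-3*pi*u/2) is odd, so the integrand is even: ∫_{-2}^{2} ψ(u) sin(-3*pi*u/2) du = 2∫_0^{2} ψ(u) sin(-3*pi*u/2) du.
Integrating by parts three times (tabular method), an antiderivative of (-2*u**3 - u) sin(-3*pi*u/2) is -4*u**3*cos(3*pi*u/2)/(3*pi) + 8*u**2*sin(3*pi*u/2)/(3*pi**2) - 2*u*cos(3*pi*u/2)/(3*pi) + 32*u*cos(3*pi*u/2)/(9*pi**3) - 64*sin(3*pi*u/2)/(27*pi**4) + 4*sin(3*pi*u/2)/(9*pi**2); evaluating from 0 to 2: ∫_{0}^{2} (-2*u**3 - u) sin(-3*pi*u/2) du = (-64/(9*pi**3) + 12/pi) - (0) = -64/(9*pi**3) + 12/pi.
So ∫_{-2}^{2} ψ(u) sin(-3*pi*u/2) du = -128/(9*pi**3) + 24/pi.
Hence Im(c_{-3}) = (-1/4)·(-128/(9*pi**3) + 24/pi) = -6/pi + 32/(9*pi**3).

-6/pi + 32/(9*pi**3)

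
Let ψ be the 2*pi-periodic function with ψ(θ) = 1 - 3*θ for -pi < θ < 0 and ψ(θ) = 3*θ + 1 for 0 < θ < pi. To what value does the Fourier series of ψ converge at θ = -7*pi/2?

1 + 3*pi/2

θ = -7*pi/2 differs from θ = pi/2 by -2 full period(s), and the series is 2*pi-periodic.
ψ is continuous at θ = pi/2 with value 1 + 3*pi/2, so the series converges to 1 + 3*pi/2 there.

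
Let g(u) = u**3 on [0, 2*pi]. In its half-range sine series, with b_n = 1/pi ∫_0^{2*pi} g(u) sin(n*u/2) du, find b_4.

b_4 = 1/pi ∫_0^{2*pi} (u**3) sin(2*u) du.
Integrating by parts three times (tabular method), an antiderivative of (u**3) sin(2*u) is -u**3*cos(2*u)/2 + 3*u**2*sin(2*u)/4 + 3*u*cos(2*u)/4 - 3*sin(2*u)/8; evaluating from 0 to 2*pi: ∫_{0}^{2*pi} (u**3) sin(2*u) du = (pi*(3 - 8*pi**2)/2) - (0) = pi*(3 - 8*pi**2)/2.
Hence b_4 = (1/pi)·(pi*(3 - 8*pi**2)/2) = 3/2 - 4*pi**2.

3/2 - 4*pi**2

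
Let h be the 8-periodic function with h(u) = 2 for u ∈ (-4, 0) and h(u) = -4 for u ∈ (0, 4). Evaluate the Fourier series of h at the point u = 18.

-4

u = 18 differs from u = 2 by 2 full period(s), and the series is 8-periodic.
h is continuous at u = 2 with value -4, so the series converges to -4 there.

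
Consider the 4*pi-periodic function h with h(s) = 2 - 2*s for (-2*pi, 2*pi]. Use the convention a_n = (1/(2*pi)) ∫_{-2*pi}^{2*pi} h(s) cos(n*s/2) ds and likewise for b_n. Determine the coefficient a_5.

a_5 = (1/(2*pi)) ∫_{-2*pi}^{2*pi} h(s) cos(5*s/2) ds.
Integrating by parts (boundary term plus one more integral), an antiderivative of (2 - 2*s) cos(5*s/2) is -4*s*sin(5*s/2)/5 + 4*sin(5*s/2)/5 - 8*cos(5*s/2)/25; evaluating from -2*pi to 2*pi: ∫_{-2*pi}^{2*pi} (2 - 2*s) cos(5*s/2) ds = (8/25) - (8/25) = 0.
Hence a_5 = (1/(2*pi))·(0) = 0.

0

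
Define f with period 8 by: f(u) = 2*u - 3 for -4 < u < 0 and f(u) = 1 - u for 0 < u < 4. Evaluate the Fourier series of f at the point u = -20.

u = -20 differs from u = -4 by -2 full period(s), and the series is 8-periodic.
At u = -4 the one-sided limits are f(-4^-) = -3 and f(-4^+) = -11.
By Dirichlet's theorem the series converges to their average, [(-3) + (-11)]/2 = -7.

-7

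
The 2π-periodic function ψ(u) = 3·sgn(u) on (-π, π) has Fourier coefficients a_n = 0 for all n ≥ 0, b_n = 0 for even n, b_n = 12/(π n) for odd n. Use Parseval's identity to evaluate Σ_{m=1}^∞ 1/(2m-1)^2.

pi**2/8

Parseval: Σ b_n^2 = (1/π) ∫_{-π}^{π} ψ(u)^2 du = 18.
Only odd n contribute, with b_n^2 = 144/(π^2 n^2), so Σ_{m≥1} 1/(2m-1)^2 = π^2·(18)/144 = pi**2/8.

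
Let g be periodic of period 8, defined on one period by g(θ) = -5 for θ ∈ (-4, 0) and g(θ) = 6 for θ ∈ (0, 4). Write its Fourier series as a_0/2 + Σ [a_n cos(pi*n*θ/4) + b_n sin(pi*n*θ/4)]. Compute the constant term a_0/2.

1/2

a_0 = 1/4 ∫_{-4}^{4} g(θ) dθ = 1/4 · (4) = 1.
So the constant term a_0/2 = 1/2.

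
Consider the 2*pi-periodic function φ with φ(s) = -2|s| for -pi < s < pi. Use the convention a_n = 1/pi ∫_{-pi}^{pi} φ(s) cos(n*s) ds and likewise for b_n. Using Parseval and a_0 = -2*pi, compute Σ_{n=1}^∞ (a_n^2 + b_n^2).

Parseval: a_0^2/2 + Σ_{n≥1} (a_n^2+b_n^2) = 1/pi ∫_{-pi}^{pi} φ(s)^2 ds = 8*pi**2/3.
Subtract a_0^2/2 = 2*pi**2: Σ (a_n^2+b_n^2) = 2*pi**2/3.

2*pi**2/3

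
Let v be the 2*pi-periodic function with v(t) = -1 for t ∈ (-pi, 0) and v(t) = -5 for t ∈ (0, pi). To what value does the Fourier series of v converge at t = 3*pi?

-3

t = 3*pi differs from t = pi by 1 full period(s), and the series is 2*pi-periodic.
At t = pi the one-sided limits are v(pi^-) = -5 and v(pi^+) = -1.
By Dirichlet's theorem the series converges to their average, [(-5) + (-1)]/2 = -3.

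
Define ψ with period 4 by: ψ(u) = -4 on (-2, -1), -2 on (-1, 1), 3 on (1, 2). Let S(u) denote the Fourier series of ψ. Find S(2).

u = 2 differs from u = -2 by 1 full period(s), and the series is 4-periodic.
At u = -2 the one-sided limits are ψ(-2^-) = 3 and ψ(-2^+) = -4.
By Dirichlet's theorem the series converges to their average, [(3) + (-4)]/2 = -1/2.

-1/2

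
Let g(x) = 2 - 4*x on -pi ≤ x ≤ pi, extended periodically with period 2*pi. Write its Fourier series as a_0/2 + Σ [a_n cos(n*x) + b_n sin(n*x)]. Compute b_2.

b_2 = 1/pi ∫_{-pi}^{pi} g(x) sin(2*x) dx.
Integrating by parts (boundary term plus one more integral), an antiderivative of (2 - 4*x) sin(2*x) is 2*x*cos(2*x) - sin(2*x) - cos(2*x); evaluating from -pi to pi: ∫_{-pi}^{pi} (2 - 4*x) sin(2*x) dx = (-1 + 2*pi) - (-2*pi - 1) = 4*pi.
Hence b_2 = (1/pi)·(4*pi) = 4.

4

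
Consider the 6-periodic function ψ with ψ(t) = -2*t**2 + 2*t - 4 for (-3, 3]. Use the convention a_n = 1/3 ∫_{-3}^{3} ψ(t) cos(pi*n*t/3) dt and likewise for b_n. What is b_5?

b_5 = 1/3 ∫_{-3}^{3} ψ(t) sin(5*pi*t/3) dt.
Integrating by parts twice (tabular method), an antiderivative of (-2*t**2 + 2*t - 4) sin(5*pi*t/3) is 6*t**2*cos(5*pi*t/3)/(5*pi) - 36*t*sin(5*pi*t/3)/(25*pi**2) - 6*t*cos(5*pi*t/3)/(5*pi) + 18*sin(5*pi*t/3)/(25*pi**2) - 108*cos(5*pi*t/3)/(125*pi**3) + 12*cos(5*pi*t/3)/(5*pi); evaluating from -3 to 3: ∫_{-3}^{3} (-2*t**2 + 2*t - 4) sin(5*pi*t/3) dt = (12*(9 - 100*pi**2)/(125*pi**3)) - (12*(9 - 175*pi**2)/(125*pi**3)) = 36/(5*pi).
Hence b_5 = (1/3)·(36/(5*pi)) = 12/(5*pi).

12/(5*pi)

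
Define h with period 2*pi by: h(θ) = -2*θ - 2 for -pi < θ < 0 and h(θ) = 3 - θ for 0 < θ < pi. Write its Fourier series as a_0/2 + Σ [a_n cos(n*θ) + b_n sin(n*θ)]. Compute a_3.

-2/(9*pi)

a_3 = 1/pi ∫_{-pi}^{pi} h(θ) cos(3*θ) dθ.
Split the integral at the breakpoints.
Integrating by parts (boundary term plus one more integral), an antiderivative of (-2*θ - 2) cos(3*θ) is -2*θ*sin(3*θ)/3 - 2*sin(3*θ)/3 - 2*cos(3*θ)/9; evaluating from -pi to 0: ∫_{-pi}^{0} (-2*θ - 2) cos(3*θ) dθ = (-2/9) - (2/9) = -4/9.
Integrating by parts (boundary term plus one more integral), an antiderivative of (3 - θ) cos(3*θ) is -θ*sin(3*θ)/3 + sin(3*θ) - cos(3*θ)/9; evaluating from 0 to pi: ∫_{0}^{pi} (3 - θ) cos(3*θ) dθ = (1/9) - (-1/9) = 2/9.
Summing the pieces and multiplying by (1/pi) gives a_3 = -2/(9*pi).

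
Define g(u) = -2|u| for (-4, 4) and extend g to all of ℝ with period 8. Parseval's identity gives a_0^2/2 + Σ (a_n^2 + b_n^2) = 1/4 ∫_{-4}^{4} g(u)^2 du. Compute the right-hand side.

128/3

1/4 ∫_{-4}^{4} g(u)^2 du = 1/4 · (512/3) = 128/3.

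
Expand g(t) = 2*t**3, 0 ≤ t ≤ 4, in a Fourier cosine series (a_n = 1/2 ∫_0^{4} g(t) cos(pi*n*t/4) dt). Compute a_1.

a_1 = 1/2 ∫_0^{4} (2*t**3) cos(pi*t/4) dt.
Integrating by parts three times (tabular method), an antiderivative of (2*t**3) cos(pi*t/4) is 8*t**3*sin(pi*t/4)/pi + 96*t**2*cos(pi*t/4)/pi**2 - 768*t*sin(pi*t/4)/pi**3 - 3072*cos(pi*t/4)/pi**4; evaluating from 0 to 4: ∫_{0}^{4} (2*t**3) cos(pi*t/4) dt = (1536*(2 - pi**2)/pi**4) - (-3072/pi**4) = 1536*(4 - pi**2)/pi**4.
Hence a_1 = (1/2)·(1536*(4 - pi**2)/pi**4) = 768*(4 - pi**2)/pi**4.

768*(4 - pi**2)/pi**4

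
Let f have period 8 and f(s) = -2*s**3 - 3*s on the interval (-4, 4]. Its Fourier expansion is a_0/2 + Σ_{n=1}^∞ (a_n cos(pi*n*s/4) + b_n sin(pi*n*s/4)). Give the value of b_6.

4*(-16 + 105*pi**2)/(9*pi**3)

b_6 = 1/4 ∫_{-4}^{4} f(s) sin(3*pi*s/2) ds.
f is odd and sin(3*pi*s/2) is odd, so the integrand is even and b_6 = 1/2 ∫_0^{4} f(s) sin(3*pi*s/2) ds.
Integrating by parts three times (tabular method), an antiderivative of (-2*s**3 - 3*s) sin(3*pi*s/2) is 4*s**3*cos(3*pi*s/2)/(3*pi) - 8*s**2*sin(3*pi*s/2)/(3*pi**2) - 32*s*cos(3*pi*s/2)/(9*pi**3) + 2*s*cos(3*pi*s/2)/pi - 4*sin(3*pi*s/2)/(3*pi**2) + 64*sin(3*pi*s/2)/(27*pi**4); evaluating from 0 to 4: ∫_{0}^{4} (-2*s**3 - 3*s) sin(3*pi*s/2) ds = (8*(-16 + 105*pi**2)/(9*pi**3)) - (0) = 8*(-16 + 105*pi**2)/(9*pi**3).
Hence b_6 = (1/2)·(8*(-16 + 105*pi**2)/(9*pi**3)) = 4*(-16 + 105*pi**2)/(9*pi**3).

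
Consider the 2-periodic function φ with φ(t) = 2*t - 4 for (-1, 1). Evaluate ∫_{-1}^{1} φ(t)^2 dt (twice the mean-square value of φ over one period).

104/3

∫_{-1}^{1} φ(t)^2 dt = 104/3.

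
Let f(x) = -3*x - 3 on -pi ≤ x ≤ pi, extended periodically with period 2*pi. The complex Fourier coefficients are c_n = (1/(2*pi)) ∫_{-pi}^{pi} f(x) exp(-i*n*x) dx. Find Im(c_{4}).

-3/4

Since f is real-valued, Im(c_{4}) = -(1/(2*pi)) ∫_{-pi}^{pi} f(x) sin(4*x) dx = -b_{4}/2.
Integrating by parts (boundary term plus one more integral), an antiderivative of (-3*x - 3) sin(4*x) is 3*x*cos(4*x)/4 - 3*sin(4*x)/16 + 3*cos(4*x)/4; evaluating from -pi to pi: ∫_{-pi}^{pi} (-3*x - 3) sin(4*x) dx = (3/4 + 3*pi/4) - (3/4 - 3*pi/4) = 3*pi/2.
Hence Im(c_{4}) = (-1/(2*pi))·(3*pi/2) = -3/4.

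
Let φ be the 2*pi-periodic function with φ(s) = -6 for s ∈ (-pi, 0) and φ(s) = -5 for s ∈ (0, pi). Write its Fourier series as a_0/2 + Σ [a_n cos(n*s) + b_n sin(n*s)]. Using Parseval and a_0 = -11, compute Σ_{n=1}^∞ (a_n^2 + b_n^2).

Parseval: a_0^2/2 + Σ_{n≥1} (a_n^2+b_n^2) = 1/pi ∫_{-pi}^{pi} φ(s)^2 ds = 61.
Subtract a_0^2/2 = 121/2: Σ (a_n^2+b_n^2) = 1/2.

1/2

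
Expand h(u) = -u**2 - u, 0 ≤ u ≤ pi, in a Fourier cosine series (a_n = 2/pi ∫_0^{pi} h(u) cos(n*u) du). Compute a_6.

-1/9

a_6 = 2/pi ∫_0^{pi} (-u**2 - u) cos(6*u) du.
Integrating by parts twice (tabular method), an antiderivative of (-u**2 - u) cos(6*u) is -u**2*sin(6*u)/6 - u*sin(6*u)/6 - u*cos(6*u)/18 + sin(6*u)/108 - cos(6*u)/36; evaluating from 0 to pi: ∫_{0}^{pi} (-u**2 - u) cos(6*u) du = (-pi/18 - 1/36) - (-1/36) = -pi/18.
Hence a_6 = (2/pi)·(-pi/18) = -1/9.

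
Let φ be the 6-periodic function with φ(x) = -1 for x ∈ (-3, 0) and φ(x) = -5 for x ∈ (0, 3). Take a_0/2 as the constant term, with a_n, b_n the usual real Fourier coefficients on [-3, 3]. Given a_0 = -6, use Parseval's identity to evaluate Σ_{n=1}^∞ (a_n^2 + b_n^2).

Parseval: a_0^2/2 + Σ_{n≥1} (a_n^2+b_n^2) = 1/3 ∫_{-3}^{3} φ(x)^2 dx = 26.
Subtract a_0^2/2 = 18: Σ (a_n^2+b_n^2) = 8.

8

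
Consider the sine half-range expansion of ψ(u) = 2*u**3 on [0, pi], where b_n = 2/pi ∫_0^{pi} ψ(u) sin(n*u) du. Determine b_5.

-24/125 + 4*pi**2/5

b_5 = 2/pi ∫_0^{pi} (2*u**3) sin(5*u) du.
Integrating by parts three times (tabular method), an antiderivative of (2*u**3) sin(5*u) is -2*u**3*cos(5*u)/5 + 6*u**2*sin(5*u)/25 + 12*u*cos(5*u)/125 - 12*sin(5*u)/625; evaluating from 0 to pi: ∫_{0}^{pi} (2*u**3) sin(5*u) du = (2*pi*(-6 + 25*pi**2)/125) - (0) = 2*pi*(-6 + 25*pi**2)/125.
Hence b_5 = (2/pi)·(2*pi*(-6 + 25*pi**2)/125) = -24/125 + 4*pi**2/5.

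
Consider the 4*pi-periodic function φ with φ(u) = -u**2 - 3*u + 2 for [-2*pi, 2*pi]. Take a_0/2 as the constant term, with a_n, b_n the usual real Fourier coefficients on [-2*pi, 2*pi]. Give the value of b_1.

b_1 = (1/(2*pi)) ∫_{-2*pi}^{2*pi} φ(u) sin(u/2) du.
Integrating by parts twice (tabular method), an antiderivative of (-u**2 - 3*u + 2) sin(u/2) is 2*u**2*cos(u/2) - 8*u*sin(u/2) + 6*u*cos(u/2) - 12*sin(u/2) - 20*cos(u/2); evaluating from -2*pi to 2*pi: ∫_{-2*pi}^{2*pi} (-u**2 - 3*u + 2) sin(u/2) du = (-8*pi**2 - 12*pi + 20) - (-8*pi**2 + 20 + 12*pi) = -24*pi.
Hence b_1 = (1/(2*pi))·(-24*pi) = -12.

-12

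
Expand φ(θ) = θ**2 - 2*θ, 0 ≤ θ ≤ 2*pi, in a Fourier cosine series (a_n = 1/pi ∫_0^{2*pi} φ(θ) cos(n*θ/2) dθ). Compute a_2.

4

a_2 = 1/pi ∫_0^{2*pi} (θ**2 - 2*θ) cos(θ) dθ.
Integrating by parts twice (tabular method), an antiderivative of (θ**2 - 2*θ) cos(θ) is θ**2*sin(θ) - 2*θ*sin(θ) + 2*θ*cos(θ) - 2*sin(θ) - 2*cos(θ); evaluating from 0 to 2*pi: ∫_{0}^{2*pi} (θ**2 - 2*θ) cos(θ) dθ = (-2 + 4*pi) - (-2) = 4*pi.
Hence a_2 = (1/pi)·(4*pi) = 4.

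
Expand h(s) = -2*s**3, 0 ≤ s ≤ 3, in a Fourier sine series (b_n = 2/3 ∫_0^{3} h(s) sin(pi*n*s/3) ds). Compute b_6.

b_6 = 2/3 ∫_0^{3} (-2*s**3) sin(2*pi*s) ds.
Integrating by parts three times (tabular method), an antiderivative of (-2*s**3) sin(2*pi*s) is s**3*cos(2*pi*s)/pi - 3*s**2*sin(2*pi*s)/(2*pi**2) - 3*s*cos(2*pi*s)/(2*pi**3) + 3*sin(2*pi*s)/(4*pi**4); evaluating from 0 to 3: ∫_{0}^{3} (-2*s**3) sin(2*pi*s) ds = (-9/(2*pi**3) + 27/pi) - (0) = -9/(2*pi**3) + 27/pi.
Hence b_6 = (2/3)·(-9/(2*pi**3) + 27/pi) = -3/pi**3 + 18/pi.

-3/pi**3 + 18/pi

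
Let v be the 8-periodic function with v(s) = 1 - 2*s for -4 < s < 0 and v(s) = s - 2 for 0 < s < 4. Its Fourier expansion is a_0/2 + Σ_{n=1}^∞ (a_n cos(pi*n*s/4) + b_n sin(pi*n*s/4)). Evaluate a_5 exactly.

-24/(25*pi**2)

a_5 = 1/4 ∫_{-4}^{4} v(s) cos(5*pi*s/4) ds.
Split the integral at the breakpoints.
Integrating by parts (boundary term plus one more integral), an antiderivative of (1 - 2*s) cos(5*pi*s/4) is -8*s*sin(5*pi*s/4)/(5*pi) + 4*sin(5*pi*s/4)/(5*pi) - 32*cos(5*pi*s/4)/(25*pi**2); evaluating from -4 to 0: ∫_{-4}^{0} (1 - 2*s) cos(5*pi*s/4) ds = (-32/(25*pi**2)) - (32/(25*pi**2)) = -64/(25*pi**2).
Integrating by parts (boundary term plus one more integral), an antiderivative of (s - 2) cos(5*pi*s/4) is 4*s*sin(5*pi*s/4)/(5*pi) - 8*sin(5*pi*s/4)/(5*pi) + 16*cos(5*pi*s/4)/(25*pi**2); evaluating from 0 to 4: ∫_{0}^{4} (s - 2) cos(5*pi*s/4) ds = (-16/(25*pi**2)) - (16/(25*pi**2)) = -32/(25*pi**2).
Summing the pieces and multiplying by (1/4) gives a_5 = -24/(25*pi**2).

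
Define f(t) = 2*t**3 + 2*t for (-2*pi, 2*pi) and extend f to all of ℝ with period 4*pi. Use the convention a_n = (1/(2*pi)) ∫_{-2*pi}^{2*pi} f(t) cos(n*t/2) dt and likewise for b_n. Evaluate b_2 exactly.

20 - 16*pi**2

b_2 = (1/(2*pi)) ∫_{-2*pi}^{2*pi} f(t) sin(t) dt.
f is odd and sin(t) is odd, so the integrand is even and b_2 = 1/pi ∫_0^{2*pi} f(t) sin(t) dt.
Integrating by parts three times (tabular method), an antiderivative of (2*t**3 + 2*t) sin(t) is -2*t**3*cos(t) + 6*t**2*sin(t) + 10*t*cos(t) - 10*sin(t); evaluating from 0 to 2*pi: ∫_{0}^{2*pi} (2*t**3 + 2*t) sin(t) dt = (-16*pi**3 + 20*pi) - (0) = -16*pi**3 + 20*pi.
Hence b_2 = (1/pi)·(-16*pi**3 + 20*pi) = 20 - 16*pi**2.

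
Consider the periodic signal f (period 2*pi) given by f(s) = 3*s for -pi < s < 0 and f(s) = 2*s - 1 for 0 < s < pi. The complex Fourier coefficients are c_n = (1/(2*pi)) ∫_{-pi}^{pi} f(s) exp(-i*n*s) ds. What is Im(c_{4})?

5/8

Since f is real-valued, Im(c_{4}) = -(1/(2*pi)) ∫_{-pi}^{pi} f(s) sin(4*s) ds = -b_{4}/2.
Split the integral at the breakpoints.
Integrating by parts (boundary term plus one more integral), an antiderivative of (3*s) sin(4*s) is -3*s*cos(4*s)/4 + 3*sin(4*s)/16; evaluating from -pi to 0: ∫_{-pi}^{0} (3*s) sin(4*s) ds = (0) - (3*pi/4) = -3*pi/4.
Integrating by parts (boundary term plus one more integral), an antiderivative of (2*s - 1) sin(4*s) is -s*cos(4*s)/2 + sin(4*s)/8 + cos(4*s)/4; evaluating from 0 to pi: ∫_{0}^{pi} (2*s - 1) sin(4*s) ds = (1/4 - pi/2) - (1/4) = -pi/2.
So ∫_{-pi}^{pi} f(s) sin(4*s) ds = -5*pi/4.
Hence Im(c_{4}) = (-1/(2*pi))·(-5*pi/4) = 5/8.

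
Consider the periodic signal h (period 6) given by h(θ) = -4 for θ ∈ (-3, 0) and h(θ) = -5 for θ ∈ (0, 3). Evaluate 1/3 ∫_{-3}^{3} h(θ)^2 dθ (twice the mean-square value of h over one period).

41

1/3 ∫_{-3}^{3} h(θ)^2 dθ = 1/3 · (123) = 41.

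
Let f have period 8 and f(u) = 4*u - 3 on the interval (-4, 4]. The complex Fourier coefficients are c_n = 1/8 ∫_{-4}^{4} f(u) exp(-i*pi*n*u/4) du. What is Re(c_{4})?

Since f is real-valued, Re(c_{4}) = 1/8 ∫_{-4}^{4} f(u) cos(pi*u) du = a_{4}/2.
Integrating by parts (boundary term plus one more integral), an antiderivative of (4*u - 3) cos(pi*u) is 4*u*sin(pi*u)/pi - 3*sin(pi*u)/pi + 4*cos(pi*u)/pi**2; evaluating from -4 to 4: ∫_{-4}^{4} (4*u - 3) cos(pi*u) du = (4/pi**2) - (4/pi**2) = 0.
Hence Re(c_{4}) = (1/8)·(0) = 0.

0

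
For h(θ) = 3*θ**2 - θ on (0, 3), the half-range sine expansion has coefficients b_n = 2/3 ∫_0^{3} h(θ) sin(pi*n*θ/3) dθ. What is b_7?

24*(-9 + 98*pi**2)/(343*pi**3)

b_7 = 2/3 ∫_0^{3} (3*θ**2 - θ) sin(7*pi*θ/3) dθ.
Integrating by parts twice (tabular method), an antiderivative of (3*θ**2 - θ) sin(7*pi*θ/3) is -9*θ**2*cos(7*pi*θ/3)/(7*pi) + 54*θ*sin(7*pi*θ/3)/(49*pi**2) + 3*θ*cos(7*pi*θ/3)/(7*pi) - 9*sin(7*pi*θ/3)/(49*pi**2) + 162*cos(7*pi*θ/3)/(343*pi**3); evaluating from 0 to 3: ∫_{0}^{3} (3*θ**2 - θ) sin(7*pi*θ/3) dθ = (18*(-9 + 196*pi**2)/(343*pi**3)) - (162/(343*pi**3)) = 36*(-9 + 98*pi**2)/(343*pi**3).
Hence b_7 = (2/3)·(36*(-9 + 98*pi**2)/(343*pi**3)) = 24*(-9 + 98*pi**2)/(343*pi**3).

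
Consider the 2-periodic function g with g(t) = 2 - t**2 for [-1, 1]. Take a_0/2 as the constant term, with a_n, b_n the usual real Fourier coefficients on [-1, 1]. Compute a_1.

a_1 = ∫_{-1}^{1} g(t) cos(pi*t) dt.
g is even and cos(pi*t) is even, so the integrand is even and a_1 = 2 ∫_0^{1} g(t) cos(pi*t) dt.
Integrating by parts twice (tabular method), an antiderivative of (2 - t**2) cos(pi*t) is -t**2*sin(pi*t)/pi - 2*t*cos(pi*t)/pi**2 + 2*sin(pi*t)/pi**3 + 2*sin(pi*t)/pi; evaluating from 0 to 1: ∫_{0}^{1} (2 - t**2) cos(pi*t) dt = (2/pi**2) - (0) = 2/pi**2.
Hence a_1 = 2·(2/pi**2) = 4/pi**2.

4/pi**2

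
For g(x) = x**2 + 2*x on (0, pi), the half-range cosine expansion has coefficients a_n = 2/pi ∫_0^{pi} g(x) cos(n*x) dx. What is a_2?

a_2 = 2/pi ∫_0^{pi} (x**2 + 2*x) cos(2*x) dx.
Integrating by parts twice (tabular method), an antiderivative of (x**2 + 2*x) cos(2*x) is x**2*sin(2*x)/2 + x*sin(2*x) + x*cos(2*x)/2 - sin(2*x)/4 + cos(2*x)/2; evaluating from 0 to pi: ∫_{0}^{pi} (x**2 + 2*x) cos(2*x) dx = (1/2 + pi/2) - (1/2) = pi/2.
Hence a_2 = (2/pi)·(pi/2) = 1.

1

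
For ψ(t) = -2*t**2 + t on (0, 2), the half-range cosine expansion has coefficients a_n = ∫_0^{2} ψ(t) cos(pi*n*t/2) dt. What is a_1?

a_1 = ∫_0^{2} (-2*t**2 + t) cos(pi*t/2) dt.
Integrating by parts twice (tabular method), an antiderivative of (-2*t**2 + t) cos(pi*t/2) is -4*t**2*sin(pi*t/2)/pi + 2*t*sin(pi*t/2)/pi - 16*t*cos(pi*t/2)/pi**2 + 32*sin(pi*t/2)/pi**3 + 4*cos(pi*t/2)/pi**2; evaluating from 0 to 2: ∫_{0}^{2} (-2*t**2 + t) cos(pi*t/2) dt = (28/pi**2) - (4/pi**2) = 24/pi**2.
Hence a_1 = 24/pi**2.

24/pi**2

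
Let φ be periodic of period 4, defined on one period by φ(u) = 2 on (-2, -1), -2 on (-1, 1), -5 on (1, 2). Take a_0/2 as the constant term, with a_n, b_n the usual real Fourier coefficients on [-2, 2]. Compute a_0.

-7/2

a_0 = 1/2 ∫_{-2}^{2} φ(u) du = 1/2 · (-7) = -7/2.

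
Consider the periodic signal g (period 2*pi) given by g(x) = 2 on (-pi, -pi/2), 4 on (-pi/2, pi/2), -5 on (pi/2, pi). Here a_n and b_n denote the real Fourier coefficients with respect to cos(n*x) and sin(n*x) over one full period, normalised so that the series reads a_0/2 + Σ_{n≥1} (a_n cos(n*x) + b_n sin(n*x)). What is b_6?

7/(3*pi)

b_6 = 1/pi ∫_{-pi}^{pi} g(x) sin(6*x) dx.
Split the integral at the breakpoints.
Directly, an antiderivative of (2) sin(6*x) is -cos(6*x)/3; evaluating from -pi to -pi/2: ∫_{-pi}^{-pi/2} (2) sin(6*x) dx = (1/3) - (-1/3) = 2/3.
Directly, an antiderivative of (4) sin(6*x) is -2*cos(6*x)/3; evaluating from -pi/2 to pi/2: ∫_{-pi/2}^{pi/2} (4) sin(6*x) dx = (2/3) - (2/3) = 0.
Directly, an antiderivative of (-5) sin(6*x) is 5*cos(6*x)/6; evaluating from pi/2 to pi: ∫_{pi/2}^{pi} (-5) sin(6*x) dx = (5/6) - (-5/6) = 5/3.
Summing the pieces and multiplying by (1/pi) gives b_6 = 7/(3*pi).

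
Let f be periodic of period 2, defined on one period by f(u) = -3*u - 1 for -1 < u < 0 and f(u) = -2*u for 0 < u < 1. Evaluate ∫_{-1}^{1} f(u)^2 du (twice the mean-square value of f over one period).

7/3

∫_{-1}^{1} f(u)^2 du = 7/3.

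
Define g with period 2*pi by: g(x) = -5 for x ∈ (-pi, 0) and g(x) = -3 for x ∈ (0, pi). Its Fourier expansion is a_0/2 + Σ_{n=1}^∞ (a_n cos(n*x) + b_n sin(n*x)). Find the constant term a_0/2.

-4

a_0 = 1/pi ∫_{-pi}^{pi} g(x) dx = 1/pi · (-8*pi) = -8.
So the constant term a_0/2 = -4.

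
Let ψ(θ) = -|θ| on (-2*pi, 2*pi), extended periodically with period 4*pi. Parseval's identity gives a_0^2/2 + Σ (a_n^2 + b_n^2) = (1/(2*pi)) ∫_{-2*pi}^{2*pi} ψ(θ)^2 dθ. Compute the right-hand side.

8*pi**2/3

(1/(2*pi)) ∫_{-2*pi}^{2*pi} ψ(θ)^2 dθ = (1/(2*pi)) · (16*pi**3/3) = 8*pi**2/3.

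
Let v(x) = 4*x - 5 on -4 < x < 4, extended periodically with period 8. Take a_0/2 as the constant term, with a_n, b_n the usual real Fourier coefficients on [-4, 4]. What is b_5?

b_5 = 1/4 ∫_{-4}^{4} v(x) sin(5*pi*x/4) dx.
Integrating by parts (boundary term plus one more integral), an antiderivative of (4*x - 5) sin(5*pi*x/4) is -16*x*cos(5*pi*x/4)/(5*pi) + 64*sin(5*pi*x/4)/(25*pi**2) + 4*cos(5*pi*x/4)/pi; evaluating from -4 to 4: ∫_{-4}^{4} (4*x - 5) sin(5*pi*x/4) dx = (44/(5*pi)) - (-84/(5*pi)) = 128/(5*pi).
Hence b_5 = (1/4)·(128/(5*pi)) = 32/(5*pi).

32/(5*pi)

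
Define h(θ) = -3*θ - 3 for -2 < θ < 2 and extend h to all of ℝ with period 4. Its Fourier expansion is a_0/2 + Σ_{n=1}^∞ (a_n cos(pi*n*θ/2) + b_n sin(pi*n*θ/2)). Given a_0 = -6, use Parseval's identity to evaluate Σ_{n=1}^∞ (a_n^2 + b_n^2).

Parseval: a_0^2/2 + Σ_{n≥1} (a_n^2+b_n^2) = 1/2 ∫_{-2}^{2} h(θ)^2 dθ = 42.
Subtract a_0^2/2 = 18: Σ (a_n^2+b_n^2) = 24.

24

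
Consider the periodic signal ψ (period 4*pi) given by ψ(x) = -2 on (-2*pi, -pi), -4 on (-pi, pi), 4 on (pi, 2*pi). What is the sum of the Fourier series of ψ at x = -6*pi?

1

x = -6*pi differs from x = -2*pi by -1 full period(s), and the series is 4*pi-periodic.
At x = -2*pi the one-sided limits are ψ(-2*pi^-) = 4 and ψ(-2*pi^+) = -2.
By Dirichlet's theorem the series converges to their average, [(4) + (-2)]/2 = 1.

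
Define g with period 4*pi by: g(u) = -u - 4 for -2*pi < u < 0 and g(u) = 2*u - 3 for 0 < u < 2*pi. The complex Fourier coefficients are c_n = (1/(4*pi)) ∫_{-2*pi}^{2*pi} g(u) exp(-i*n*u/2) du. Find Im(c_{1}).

(-pi - 1)/pi

Since g is real-valued, Im(c_{1}) = -(1/(4*pi)) ∫_{-2*pi}^{2*pi} g(u) sin(u/2) du = -b_{1}/2.
Split the integral at the breakpoints.
Integrating by parts (boundary term plus one more integral), an antiderivative of (-u - 4) sin(u/2) is 2*u*cos(u/2) - 4*sin(u/2) + 8*cos(u/2); evaluating from -2*pi to 0: ∫_{-2*pi}^{0} (-u - 4) sin(u/2) du = (8) - (-8 + 4*pi) = 16 - 4*pi.
Integrating by parts (boundary term plus one more integral), an antiderivative of (2*u - 3) sin(u/2) is -4*u*cos(u/2) + 8*sin(u/2) + 6*cos(u/2); evaluating from 0 to 2*pi: ∫_{0}^{2*pi} (2*u - 3) sin(u/2) du = (-6 + 8*pi) - (6) = -12 + 8*pi.
So ∫_{-2*pi}^{2*pi} g(u) sin(u/2) du = 4 + 4*pi.
Hence Im(c_{1}) = (-1/(4*pi))·(4 + 4*pi) = (-pi - 1)/pi.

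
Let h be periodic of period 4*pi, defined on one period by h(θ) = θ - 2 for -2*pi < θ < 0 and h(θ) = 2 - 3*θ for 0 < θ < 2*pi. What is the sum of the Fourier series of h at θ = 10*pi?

θ = 10*pi differs from θ = 2*pi by 2 full period(s), and the series is 4*pi-periodic.
At θ = 2*pi the one-sided limits are h(2*pi^-) = 2 - 6*pi and h(2*pi^+) = -2*pi - 2.
By Dirichlet's theorem the series converges to their average, [(2 - 6*pi) + (-2*pi - 2)]/2 = -4*pi.

-4*pi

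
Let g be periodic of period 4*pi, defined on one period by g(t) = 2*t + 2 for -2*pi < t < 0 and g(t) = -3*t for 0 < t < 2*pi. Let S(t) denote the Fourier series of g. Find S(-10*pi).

t = -10*pi differs from t = -2*pi by -2 full period(s), and the series is 4*pi-periodic.
At t = -2*pi the one-sided limits are g(-2*pi^-) = -6*pi and g(-2*pi^+) = 2 - 4*pi.
By Dirichlet's theorem the series converges to their average, [(-6*pi) + (2 - 4*pi)]/2 = 1 - 5*pi.

1 - 5*pi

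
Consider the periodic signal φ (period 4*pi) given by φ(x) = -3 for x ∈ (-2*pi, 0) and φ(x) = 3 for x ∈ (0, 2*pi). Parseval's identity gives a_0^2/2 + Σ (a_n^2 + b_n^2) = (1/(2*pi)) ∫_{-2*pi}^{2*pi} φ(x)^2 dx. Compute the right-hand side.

18

(1/(2*pi)) ∫_{-2*pi}^{2*pi} φ(x)^2 dx = (1/(2*pi)) · (36*pi) = 18.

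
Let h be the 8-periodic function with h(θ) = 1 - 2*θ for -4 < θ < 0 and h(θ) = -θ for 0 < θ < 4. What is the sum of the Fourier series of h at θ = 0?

At θ = 0 the one-sided limits are h(0^-) = 1 and h(0^+) = 0.
By Dirichlet's theorem the series converges to their average, [(1) + (0)]/2 = 1/2.

1/2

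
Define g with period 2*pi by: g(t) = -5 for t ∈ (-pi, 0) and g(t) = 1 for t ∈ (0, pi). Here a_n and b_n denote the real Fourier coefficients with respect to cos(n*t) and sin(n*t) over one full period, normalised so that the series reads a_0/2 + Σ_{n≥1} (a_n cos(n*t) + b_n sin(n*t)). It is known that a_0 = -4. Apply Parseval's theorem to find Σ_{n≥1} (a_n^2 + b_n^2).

18

Parseval: a_0^2/2 + Σ_{n≥1} (a_n^2+b_n^2) = 1/pi ∫_{-pi}^{pi} g(t)^2 dt = 26.
Subtract a_0^2/2 = 8: Σ (a_n^2+b_n^2) = 18.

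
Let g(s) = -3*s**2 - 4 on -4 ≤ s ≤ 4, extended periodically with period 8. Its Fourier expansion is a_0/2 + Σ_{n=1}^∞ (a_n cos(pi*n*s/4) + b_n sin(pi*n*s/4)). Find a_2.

-48/pi**2

a_2 = 1/4 ∫_{-4}^{4} g(s) cos(pi*s/2) ds.
g is even and cos(pi*s/2) is even, so the integrand is even and a_2 = 1/2 ∫_0^{4} g(s) cos(pi*s/2) ds.
Integrating by parts twice (tabular method), an antiderivative of (-3*s**2 - 4) cos(pi*s/2) is -6*s**2*sin(pi*s/2)/pi - 24*s*cos(pi*s/2)/pi**2 - 8*sin(pi*s/2)/pi + 48*sin(pi*s/2)/pi**3; evaluating from 0 to 4: ∫_{0}^{4} (-3*s**2 - 4) cos(pi*s/2) ds = (-96/pi**2) - (0) = -96/pi**2.
Hence a_2 = (1/2)·(-96/pi**2) = -48/pi**2.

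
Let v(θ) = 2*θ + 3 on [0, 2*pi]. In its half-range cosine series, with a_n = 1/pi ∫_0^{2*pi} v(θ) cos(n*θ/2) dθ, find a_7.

-16/(49*pi)

a_7 = 1/pi ∫_0^{2*pi} (2*θ + 3) cos(7*θ/2) dθ.
Integrating by parts (boundary term plus one more integral), an antiderivative of (2*θ + 3) cos(7*θ/2) is 4*θ*sin(7*θ/2)/7 + 6*sin(7*θ/2)/7 + 8*cos(7*θ/2)/49; evaluating from 0 to 2*pi: ∫_{0}^{2*pi} (2*θ + 3) cos(7*θ/2) dθ = (-8/49) - (8/49) = -16/49.
Hence a_7 = (1/pi)·(-16/49) = -16/(49*pi).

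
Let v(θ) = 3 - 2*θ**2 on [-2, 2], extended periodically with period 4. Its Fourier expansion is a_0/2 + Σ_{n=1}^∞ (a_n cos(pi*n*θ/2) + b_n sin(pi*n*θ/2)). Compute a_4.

-2/pi**2

a_4 = 1/2 ∫_{-2}^{2} v(θ) cos(2*pi*θ) dθ.
v is even and cos(2*pi*θ) is even, so the integrand is even and a_4 = ∫_0^{2} v(θ) cos(2*pi*θ) dθ.
Integrating by parts twice (tabular method), an antiderivative of (3 - 2*θ**2) cos(2*pi*θ) is -θ**2*sin(2*pi*θ)/pi - θ*cos(2*pi*θ)/pi**2 + sin(2*pi*θ)/(2*pi**3) + 3*sin(2*pi*θ)/(2*pi); evaluating from 0 to 2: ∫_{0}^{2} (3 - 2*θ**2) cos(2*pi*θ) dθ = (-2/pi**2) - (0) = -2/pi**2.
Hence a_4 = -2/pi**2.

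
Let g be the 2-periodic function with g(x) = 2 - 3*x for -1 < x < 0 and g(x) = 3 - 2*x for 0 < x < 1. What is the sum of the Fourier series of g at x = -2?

5/2

x = -2 differs from x = 0 by -1 full period(s), and the series is 2-periodic.
At x = 0 the one-sided limits are g(0^-) = 2 and g(0^+) = 3.
By Dirichlet's theorem the series converges to their average, [(2) + (3)]/2 = 5/2.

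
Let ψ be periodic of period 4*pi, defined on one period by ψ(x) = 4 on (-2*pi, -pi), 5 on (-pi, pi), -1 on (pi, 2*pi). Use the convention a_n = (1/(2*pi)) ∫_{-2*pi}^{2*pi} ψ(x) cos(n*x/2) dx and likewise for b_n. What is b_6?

5/(3*pi)

b_6 = (1/(2*pi)) ∫_{-2*pi}^{2*pi} ψ(x) sin(3*x) dx.
Split the integral at the breakpoints.
Directly, an antiderivative of (4) sin(3*x) is -4*cos(3*x)/3; evaluating from -2*pi to -pi: ∫_{-2*pi}^{-pi} (4) sin(3*x) dx = (4/3) - (-4/3) = 8/3.
Directly, an antiderivative of (5) sin(3*x) is -5*cos(3*x)/3; evaluating from -pi to pi: ∫_{-pi}^{pi} (5) sin(3*x) dx = (5/3) - (5/3) = 0.
Directly, an antiderivative of (-1) sin(3*x) is cos(3*x)/3; evaluating from pi to 2*pi: ∫_{pi}^{2*pi} (-1) sin(3*x) dx = (1/3) - (-1/3) = 2/3.
Summing the pieces and multiplying by (1/(2*pi)) gives b_6 = 5/(3*pi).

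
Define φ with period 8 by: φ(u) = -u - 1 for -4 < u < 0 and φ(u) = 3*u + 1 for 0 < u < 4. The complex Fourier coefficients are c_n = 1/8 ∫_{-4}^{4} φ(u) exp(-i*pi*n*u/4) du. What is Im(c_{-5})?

Since φ is real-valued, Im(c_{-5}) = -1/8 ∫_{-4}^{4} φ(u) sin(-5*pi*u/4) du = b_{5}/2.
Split the integral at the breakpoints.
Integrating by parts (boundary term plus one more integral), an antiderivative of (-u - 1) sin(-5*pi*u/4) is -4*u*cos(5*pi*u/4)/(5*pi) + 16*sin(5*pi*u/4)/(25*pi**2) - 4*cos(5*pi*u/4)/(5*pi); evaluating from -4 to 0: ∫_{-4}^{0} (-u - 1) sin(-5*pi*u/4) du = (-4/(5*pi)) - (-12/(5*pi)) = 8/(5*pi).
Integrating by parts (boundary term plus one more integral), an antiderivative of (3*u + 1) sin(-5*pi*u/4) is 12*u*cos(5*pi*u/4)/(5*pi) - 48*sin(5*pi*u/4)/(25*pi**2) + 4*cos(5*pi*u/4)/(5*pi); evaluating from 0 to 4: ∫_{0}^{4} (3*u + 1) sin(-5*pi*u/4) du = (-52/(5*pi)) - (4/(5*pi)) = -56/(5*pi).
So ∫_{-4}^{4} φ(u) sin(-5*pi*u/4) du = -48/(5*pi).
Hence Im(c_{-5}) = (-1/8)·(-48/(5*pi)) = 6/(5*pi).

6/(5*pi)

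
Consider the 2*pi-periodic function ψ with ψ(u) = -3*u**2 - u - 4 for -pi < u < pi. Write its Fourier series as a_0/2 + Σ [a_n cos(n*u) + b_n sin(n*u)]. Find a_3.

4/3

a_3 = 1/pi ∫_{-pi}^{pi} ψ(u) cos(3*u) du.
Integrating by parts twice (tabular method), an antiderivative of (-3*u**2 - u - 4) cos(3*u) is -u**2*sin(3*u) - u*sin(3*u)/3 - 2*u*cos(3*u)/3 - 10*sin(3*u)/9 - cos(3*u)/9; evaluating from -pi to pi: ∫_{-pi}^{pi} (-3*u**2 - u - 4) cos(3*u) du = (1/9 + 2*pi/3) - (1/9 - 2*pi/3) = 4*pi/3.
Hence a_3 = (1/pi)·(4*pi/3) = 4/3.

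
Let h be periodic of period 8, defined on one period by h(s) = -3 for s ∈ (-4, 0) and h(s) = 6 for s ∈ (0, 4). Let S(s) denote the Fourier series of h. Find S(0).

3/2

At s = 0 the one-sided limits are h(0^-) = -3 and h(0^+) = 6.
By Dirichlet's theorem the series converges to their average, [(-3) + (6)]/2 = 3/2.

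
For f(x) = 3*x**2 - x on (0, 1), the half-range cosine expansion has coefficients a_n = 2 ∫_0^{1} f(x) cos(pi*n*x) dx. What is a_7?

a_7 = 2 ∫_0^{1} (3*x**2 - x) cos(7*pi*x) dx.
Integrating by parts twice (tabular method), an antiderivative of (3*x**2 - x) cos(7*pi*x) is 3*x**2*sin(7*pi*x)/(7*pi) - x*sin(7*pi*x)/(7*pi) + 6*x*cos(7*pi*x)/(49*pi**2) - 6*sin(7*pi*x)/(343*pi**3) - cos(7*pi*x)/(49*pi**2); evaluating from 0 to 1: ∫_{0}^{1} (3*x**2 - x) cos(7*pi*x) dx = (-5/(49*pi**2)) - (-1/(49*pi**2)) = -4/(49*pi**2).
Hence a_7 = 2·(-4/(49*pi**2)) = -8/(49*pi**2).

-8/(49*pi**2)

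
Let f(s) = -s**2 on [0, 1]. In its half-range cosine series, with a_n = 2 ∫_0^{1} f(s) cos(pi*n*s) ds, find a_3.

4/(9*pi**2)

a_3 = 2 ∫_0^{1} (-s**2) cos(3*pi*s) ds.
Integrating by parts twice (tabular method), an antiderivative of (-s**2) cos(3*pi*s) is -s**2*sin(3*pi*s)/(3*pi) - 2*s*cos(3*pi*s)/(9*pi**2) + 2*sin(3*pi*s)/(27*pi**3); evaluating from 0 to 1: ∫_{0}^{1} (-s**2) cos(3*pi*s) ds = (2/(9*pi**2)) - (0) = 2/(9*pi**2).
Hence a_3 = 2·(2/(9*pi**2)) = 4/(9*pi**2).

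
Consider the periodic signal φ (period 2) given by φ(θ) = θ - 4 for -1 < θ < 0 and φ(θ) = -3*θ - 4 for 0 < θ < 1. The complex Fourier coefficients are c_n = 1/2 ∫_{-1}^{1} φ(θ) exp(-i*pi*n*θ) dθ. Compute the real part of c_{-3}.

4/(9*pi**2)

Since φ is real-valued, Re(c_{-3}) = 1/2 ∫_{-1}^{1} φ(θ) cos(-3*pi*θ) dθ = a_{3}/2.
Split the integral at the breakpoints.
Integrating by parts (boundary term plus one more integral), an antiderivative of (θ - 4) cos(-3*pi*θ) is θ*sin(3*pi*θ)/(3*pi) - 4*sin(3*pi*θ)/(3*pi) + cos(3*pi*θ)/(9*pi**2); evaluating from -1 to 0: ∫_{-1}^{0} (θ - 4) cos(-3*pi*θ) dθ = (1/(9*pi**2)) - (-1/(9*pi**2)) = 2/(9*pi**2).
Integrating by parts (boundary term plus one more integral), an antiderivative of (-3*θ - 4) cos(-3*pi*θ) is -θ*sin(3*pi*θ)/pi - 4*sin(3*pi*θ)/(3*pi) - cos(3*pi*θ)/(3*pi**2); evaluating from 0 to 1: ∫_{0}^{1} (-3*θ - 4) cos(-3*pi*θ) dθ = (1/(3*pi**2)) - (-1/(3*pi**2)) = 2/(3*pi**2).
So ∫_{-1}^{1} φ(θ) cos(-3*pi*θ) dθ = 8/(9*pi**2).
Hence Re(c_{-3}) = (1/2)·(8/(9*pi**2)) = 4/(9*pi**2).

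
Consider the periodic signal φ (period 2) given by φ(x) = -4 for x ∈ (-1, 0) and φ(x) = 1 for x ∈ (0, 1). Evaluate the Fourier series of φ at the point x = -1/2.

-4

φ is continuous at x = -1/2 with value -4, so the series converges to -4 there.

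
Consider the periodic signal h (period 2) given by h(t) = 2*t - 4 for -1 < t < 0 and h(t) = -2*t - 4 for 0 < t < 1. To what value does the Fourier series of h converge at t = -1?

h is continuous at t = -1 with value -6, so the series converges to -6 there.

-6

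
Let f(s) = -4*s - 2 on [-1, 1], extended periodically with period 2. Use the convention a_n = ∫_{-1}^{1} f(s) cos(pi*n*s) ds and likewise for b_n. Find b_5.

b_5 = ∫_{-1}^{1} f(s) sin(5*pi*s) ds.
Integrating by parts (boundary term plus one more integral), an antiderivative of (-4*s - 2) sin(5*pi*s) is 4*s*cos(5*pi*s)/(5*pi) - 4*sin(5*pi*s)/(25*pi**2) + 2*cos(5*pi*s)/(5*pi); evaluating from -1 to 1: ∫_{-1}^{1} (-4*s - 2) sin(5*pi*s) ds = (-6/(5*pi)) - (2/(5*pi)) = -8/(5*pi).
Hence b_5 = -8/(5*pi).

-8/(5*pi)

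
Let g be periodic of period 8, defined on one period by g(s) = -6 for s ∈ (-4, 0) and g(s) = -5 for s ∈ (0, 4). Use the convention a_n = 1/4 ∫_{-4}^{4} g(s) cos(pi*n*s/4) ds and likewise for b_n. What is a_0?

-11

a_0 = 1/4 ∫_{-4}^{4} g(s) ds = 1/4 · (-44) = -11.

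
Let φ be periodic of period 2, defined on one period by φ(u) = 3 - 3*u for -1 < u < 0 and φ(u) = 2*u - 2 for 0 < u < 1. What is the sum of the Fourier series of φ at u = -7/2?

-1

u = -7/2 differs from u = 1/2 by -2 full period(s), and the series is 2-periodic.
φ is continuous at u = 1/2 with value -1, so the series converges to -1 there.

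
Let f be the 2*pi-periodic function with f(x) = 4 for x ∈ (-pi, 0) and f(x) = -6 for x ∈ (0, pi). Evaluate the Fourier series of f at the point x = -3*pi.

-1

x = -3*pi differs from x = pi by -2 full period(s), and the series is 2*pi-periodic.
At x = pi the one-sided limits are f(pi^-) = -6 and f(pi^+) = 4.
By Dirichlet's theorem the series converges to their average, [(-6) + (4)]/2 = -1.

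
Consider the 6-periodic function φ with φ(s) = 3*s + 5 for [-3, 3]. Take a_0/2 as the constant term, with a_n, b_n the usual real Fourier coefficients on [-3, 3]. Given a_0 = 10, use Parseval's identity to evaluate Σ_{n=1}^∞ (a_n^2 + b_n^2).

54

Parseval: a_0^2/2 + Σ_{n≥1} (a_n^2+b_n^2) = 1/3 ∫_{-3}^{3} φ(s)^2 ds = 104.
Subtract a_0^2/2 = 50: Σ (a_n^2+b_n^2) = 54.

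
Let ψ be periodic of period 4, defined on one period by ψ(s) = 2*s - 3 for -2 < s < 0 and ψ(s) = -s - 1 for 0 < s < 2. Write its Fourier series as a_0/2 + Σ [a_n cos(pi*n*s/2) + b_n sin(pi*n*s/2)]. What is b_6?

b_6 = 1/2 ∫_{-2}^{2} ψ(s) sin(3*pi*s) ds.
Split the integral at the breakpoints.
Integrating by parts (boundary term plus one more integral), an antiderivative of (2*s - 3) sin(3*pi*s) is -2*s*cos(3*pi*s)/(3*pi) + 2*sin(3*pi*s)/(9*pi**2) + cos(3*pi*s)/pi; evaluating from -2 to 0: ∫_{-2}^{0} (2*s - 3) sin(3*pi*s) ds = (1/pi) - (7/(3*pi)) = -4/(3*pi).
Integrating by parts (boundary term plus one more integral), an antiderivative of (-s - 1) sin(3*pi*s) is s*cos(3*pi*s)/(3*pi) - sin(3*pi*s)/(9*pi**2) + cos(3*pi*s)/(3*pi); evaluating from 0 to 2: ∫_{0}^{2} (-s - 1) sin(3*pi*s) ds = (1/pi) - (1/(3*pi)) = 2/(3*pi).
Summing the pieces and multiplying by (1/2) gives b_6 = -1/(3*pi).

-1/(3*pi)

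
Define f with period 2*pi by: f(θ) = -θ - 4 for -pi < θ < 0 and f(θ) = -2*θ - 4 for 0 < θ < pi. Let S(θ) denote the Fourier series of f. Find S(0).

f is continuous at θ = 0 with value -4, so the series converges to -4 there.

-4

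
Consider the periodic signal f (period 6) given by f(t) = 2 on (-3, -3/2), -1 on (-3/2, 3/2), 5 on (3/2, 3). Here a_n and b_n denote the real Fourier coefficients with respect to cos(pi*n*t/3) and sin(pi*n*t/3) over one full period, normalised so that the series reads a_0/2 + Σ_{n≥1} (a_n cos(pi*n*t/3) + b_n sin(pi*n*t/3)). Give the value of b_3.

b_3 = 1/3 ∫_{-3}^{3} f(t) sin(pi*t) dt.
Split the integral at the breakpoints.
Directly, an antiderivative of (2) sin(pi*t) is -2*cos(pi*t)/pi; evaluating from -3 to -3/2: ∫_{-3}^{-3/2} (2) sin(pi*t) dt = (0) - (2/pi) = -2/pi.
Directly, an antiderivative of (-1) sin(pi*t) is cos(pi*t)/pi; evaluating from -3/2 to 3/2: ∫_{-3/2}^{3/2} (-1) sin(pi*t) dt = (0) - (0) = 0.
Directly, an antiderivative of (5) sin(pi*t) is -5*cos(pi*t)/pi; evaluating from 3/2 to 3: ∫_{3/2}^{3} (5) sin(pi*t) dt = (5/pi) - (0) = 5/pi.
Summing the pieces and multiplying by (1/3) gives b_3 = 1/pi.

1/pi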